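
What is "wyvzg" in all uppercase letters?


Input string: 'wyvzg'
Operation: convert each letter to uppercase
Mapping: 'w'->'W', 'y'->'Y', 'v'->'V', 'z'->'Z', 'g'->'G'
Result: WYVZG


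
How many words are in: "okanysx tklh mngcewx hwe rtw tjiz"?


Input string: 'okanysx tklh mngcewx hwe rtw tjiz'
Operation: split by spaces
Words found: 'okanysx', 'tklh', 'mngcewx', 'hwe', 'rtw', 'tjiz'
Word count: 6


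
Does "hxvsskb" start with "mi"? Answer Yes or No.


Input string: 'hxvsskb'
Prefix to check: 'mi'
First 2 characters of input: 'hx'
Match: False
Result: No


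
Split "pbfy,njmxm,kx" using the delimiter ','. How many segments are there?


Input string: 'pbfy,njmxm,kx'
Delimiter: ','
Split result: 'pbfy', 'njmxm', 'kx'
Number of parts: 3


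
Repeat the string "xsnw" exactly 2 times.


Input string: 'xsnw'
Operation: repeat 2 times
Concatenation: 'xsnw' + 'xsnw'
Result: xsnwxsnw


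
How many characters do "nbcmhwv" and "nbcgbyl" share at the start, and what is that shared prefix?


String 1: 'nbcmhwv'
String 2: 'nbcgbyl'
Compare position by position:
pos 0: 'n' vs 'n' match
pos 1: 'b' vs 'b' match
pos 2: 'c' vs 'c' match
pos 3: 'm' vs 'g' differ -> stop
Longest common prefix: "nbc" (length 3)


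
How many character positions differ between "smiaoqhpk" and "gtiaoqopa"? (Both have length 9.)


String 1: 'smiaoqhpk'
String 2: 'gtiaoqopa'
Compare each position: pos 0: 's'!='g', pos 1: 'm'!='t', pos 2: 'i'=='i', pos 3: 'a'=='a', pos 4: 'o'=='o', pos 5: 'q'=='q', pos 6: 'h'!='o', pos 7: 'p'=='p', pos 8: 'k'!='a'
Differing positions: 4
Hamming distance: 4


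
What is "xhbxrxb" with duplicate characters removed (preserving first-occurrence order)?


Input: 'xhbxrxb'
Operation: keep first occurrence of each character
Scan: s[0]='x' new -> keep; s[1]='h' new -> keep; s[2]='b' new -> keep; s[3]='x' seen -> skip; s[4]='r' new -> keep; s[5]='x' seen -> skip; s[6]='b' seen -> skip
Result: xhbr


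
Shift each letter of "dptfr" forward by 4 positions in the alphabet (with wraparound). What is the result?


Input: 'dptfr', shift = 4
Operation: for each letter, (position + 4) mod 26
Mapping: 'd'(3+4=7)->'h', 'p'(15+4=19)->'t', 't'(19+4=23)->'x', 'f'(5+4=9)->'j', 'r'(17+4=21)->'v'
Result: htxjv


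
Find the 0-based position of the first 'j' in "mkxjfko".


Input string: 'mkxjfko'
Target: 'j'
Scanning left to right: s[0]='m', s[1]='k', s[2]='x', s[3]='j'
First match at index: 3


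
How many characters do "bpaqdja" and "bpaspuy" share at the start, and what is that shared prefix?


String 1: 'bpaqdja'
String 2: 'bpaspuy'
Compare position by position:
pos 0: 'b' vs 'b' match
pos 1: 'p' vs 'p' match
pos 2: 'a' vs 'a' match
pos 3: 'q' vs 's' differ -> stop
Longest common prefix: "bpa" (length 3)


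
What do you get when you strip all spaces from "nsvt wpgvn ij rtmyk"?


Input string: 'nsvt wpgvn ij rtmyk'
Operation: remove all spaces
Words: 'nsvt', 'wpgvn', 'ij', 'rtmyk'
Join without spaces: nsvtwpgvnijrtmyk


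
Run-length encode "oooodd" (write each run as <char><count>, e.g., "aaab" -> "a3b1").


Input: 'oooodd'
Operation: identify consecutive runs
Runs: 'oooo' -> o4, 'dd' -> d2
Encoded: o4d2


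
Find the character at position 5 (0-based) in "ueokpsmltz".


Input string: 'ueokpsmltz'
Operation: get character at index 5
Index mapping: s[0]='u', s[1]='e', s[2]='o', s[3]='k', s[4]='p', s[5]='s'
Result: 's'


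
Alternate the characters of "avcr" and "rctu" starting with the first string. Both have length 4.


String 1: 'avcr'
String 2: 'rctu'
Operation: alternate characters
Pairs: 'a'+'r', 'v'+'c', 'c'+'t', 'r'+'u'
Result: arvcctru


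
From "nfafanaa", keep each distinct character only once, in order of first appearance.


Input: 'nfafanaa'
Operation: keep first occurrence of each character
Scan: s[0]='n' new -> keep; s[1]='f' new -> keep; s[2]='a' new -> keep; s[3]='f' seen -> skip; s[4]='a' seen -> skip; s[5]='n' seen -> skip; s[6]='a' seen -> skip; s[7]='a' seen -> skip
Result: nfa


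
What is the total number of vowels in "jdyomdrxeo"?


Input string: 'jdyomdrxeo'
Operation: count vowels (a, e, i, o, u)
Scan: s[0]='j', s[1]='d', s[2]='y', s[3]='o' (vowel), s[4]='m', s[5]='d', s[6]='r', s[7]='x', s[8]='e' (vowel), s[9]='o' (vowel)
Vowels found: 3
Result: 3


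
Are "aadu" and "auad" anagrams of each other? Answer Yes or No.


String 1: 'aadu' -> sorted: 'aadu'
String 2: 'auad' -> sorted: 'aadu'
Compare sorted forms: 'aadu' == 'aadu'
Anagram: Yes


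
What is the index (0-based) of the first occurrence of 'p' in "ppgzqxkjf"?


Input string: 'ppgzqxkjf'
Target: 'p'
Scanning left to right: s[0]='p'
First match at index: 0


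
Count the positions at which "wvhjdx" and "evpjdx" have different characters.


String 1: 'wvhjdx'
String 2: 'evpjdx'
Compare each position: pos 0: 'w'!='e', pos 1: 'v'=='v', pos 2: 'h'!='p', pos 3: 'j'=='j', pos 4: 'd'=='d', pos 5: 'x'=='x'
Differing positions: 2
Hamming distance: 2


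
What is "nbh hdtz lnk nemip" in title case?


Input string: 'nbh hdtz lnk nemip'
Operation: capitalize first letter of each word
Word transformations: 'nbh'->'Nbh', 'hdtz'->'Hdtz', 'lnk'->'Lnk', 'nemip'->'Nemip'
Result: Nbh Hdtz Lnk Nemip


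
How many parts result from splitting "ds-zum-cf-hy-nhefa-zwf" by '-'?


Input string: 'ds-zum-cf-hy-nhefa-zwf'
Delimiter: '-'
Split result: 'ds', 'zum', 'cf', 'hy', 'nhefa', 'zwf'
Number of parts: 6


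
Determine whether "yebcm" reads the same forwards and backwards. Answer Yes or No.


Input string: 'yebcm'
Reversed: 'mcbey'
Compare pairs: s[0]='y' vs s[4]='m' (mismatch), s[1]='e' vs s[3]='c' (mismatch)
Palindrome: No


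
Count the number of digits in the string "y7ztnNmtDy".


Input string: 'y7ztnNmtDy'
Operation: count digit characters (0-9)
Scan: 'y', '7'(digit), 'z', 't', 'n', 'N', 'm', 't', 'D', 'y'
Digits found: 1
Result: 1


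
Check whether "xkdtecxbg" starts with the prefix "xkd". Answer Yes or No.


Input string: 'xkdtecxbg'
Prefix to check: 'xkd'
First 3 characters of input: 'xkd'
Match: True
Result: Yes


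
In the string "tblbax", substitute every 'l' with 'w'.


Input string: 'tblbax'
Operation: replace 'l' with 'w'
Positions of 'l': 2
After replacement: tbwbax


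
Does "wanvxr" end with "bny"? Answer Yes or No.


Input string: 'wanvxr'
Suffix to check: 'bny'
Last 3 characters of input: 'vxr'
Match: False
Result: No


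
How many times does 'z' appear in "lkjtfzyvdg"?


Input string: 'lkjtfzyvdg'
Target character: 'z'
Scan each position: s[5]='z'
Matches found at indices: 5
Total: 1


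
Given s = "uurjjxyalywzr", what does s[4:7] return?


Input string: 'uurjjxyalywzr'
Operation: slice [4:7]
Extract characters: s[4]='j', s[5]='x', s[6]='y'
Result: jxy


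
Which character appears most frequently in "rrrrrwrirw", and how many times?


Input: 'rrrrrwrirw'
Operation: tally each character
Counts: 'i':1, 'r':7, 'w':2
Maximum: 'r' appears 7 times


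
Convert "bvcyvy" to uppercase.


Input string: 'bvcyvy'
Operation: convert each letter to uppercase
Mapping: 'b'->'B', 'v'->'V', 'c'->'C', 'y'->'Y', 'v'->'V', 'y'->'Y'
Result: BVCYVY


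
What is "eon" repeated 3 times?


Input string: 'eon'
Operation: repeat 3 times
Concatenation: 'eon' + 'eon' + 'eon'
Result: eoneoneon


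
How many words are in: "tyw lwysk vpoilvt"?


Input string: 'tyw lwysk vpoilvt'
Operation: split by spaces
Words found: 'tyw', 'lwysk', 'vpoilvt'
Word count: 3


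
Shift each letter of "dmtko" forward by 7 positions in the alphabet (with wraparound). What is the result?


Input: 'dmtko', shift = 7
Operation: for each letter, (position + 7) mod 26
Mapping: 'd'(3+7=10)->'k', 'm'(12+7=19)->'t', 't'(19+7=26, 26 mod 26=0)->'a', 'k'(10+7=17)->'r', 'o'(14+7=21)->'v'
Result: ktarv


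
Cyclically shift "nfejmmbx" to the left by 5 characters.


Input: 'nfejmmbx', shift = 5
Operation: split at index 5 and swap parts
Front part s[0:5] = 'nfejm'
Back part s[5:] = 'mbx'
Rotated = back + front = 'mbx' + 'nfejm'
Result: mbxnfejm


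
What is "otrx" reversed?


Input string: 'otrx'
Operation: reverse character order
Original order: 'o' -> 't' -> 'r' -> 'x'
Reversed order: 'x' -> 'r' -> 't' -> 'o'
Result: xrto


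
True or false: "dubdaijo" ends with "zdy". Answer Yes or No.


Input string: 'dubdaijo'
Suffix to check: 'zdy'
Last 3 characters of input: 'ijo'
Match: False
Result: No


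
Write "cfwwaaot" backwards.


Input string: 'cfwwaaot'
Operation: reverse character order
Original order: 'c' -> 'f' -> 'w' -> 'w' -> 'a' -> 'a' -> 'o' -> 't'
Reversed order: 't' -> 'o' -> 'a' -> 'a' -> 'w' -> 'w' -> 'f' -> 'c'
Result: toaawwfc


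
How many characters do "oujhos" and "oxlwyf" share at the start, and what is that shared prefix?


String 1: 'oujhos'
String 2: 'oxlwyf'
Compare position by position:
pos 0: 'o' vs 'o' match
pos 1: 'u' vs 'x' differ -> stop
Longest common prefix: "o" (length 1)


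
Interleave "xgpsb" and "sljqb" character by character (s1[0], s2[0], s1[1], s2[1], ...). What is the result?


String 1: 'xgpsb'
String 2: 'sljqb'
Operation: alternate characters
Pairs: 'x'+'s', 'g'+'l', 'p'+'j', 's'+'q', 'b'+'b'
Result: xsglpjsqbb


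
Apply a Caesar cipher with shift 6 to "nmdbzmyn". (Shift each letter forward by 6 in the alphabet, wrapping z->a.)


Input: 'nmdbzmyn', shift = 6
Operation: for each letter, (position + 6) mod 26
Mapping: 'n'(13+6=19)->'t', 'm'(12+6=18)->'s', 'd'(3+6=9)->'j', 'b'(1+6=7)->'h', 'z'(25+6=31, 31 mod 26=5)->'f', 'm'(12+6=18)->'s', 'y'(24+6=30, 30 mod 26=4)->'e', 'n'(13+6=19)->'t'
Result: tsjhfset


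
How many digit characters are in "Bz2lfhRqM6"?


Input string: 'Bz2lfhRqM6'
Operation: count digit characters (0-9)
Scan: 'B', 'z', '2'(digit), 'l', 'f', 'h', 'R', 'q', 'M', '6'(digit)
Digits found: 2
Result: 2


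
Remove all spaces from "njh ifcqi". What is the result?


Input string: 'njh ifcqi'
Operation: remove all spaces
Words: 'njh', 'ifcqi'
Join without spaces: njhifcqi


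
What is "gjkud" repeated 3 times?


Input string: 'gjkud'
Operation: repeat 3 times
Concatenation: 'gjkud' + 'gjkud' + 'gjkud'
Result: gjkudgjkudgjkud


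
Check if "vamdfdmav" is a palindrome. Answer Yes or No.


Input string: 'vamdfdmav'
Reversed: 'vamdfdmav'
Compare pairs: s[0]='v' vs s[8]='v' (match), s[1]='a' vs s[7]='a' (match), s[2]='m' vs s[6]='m' (match), s[3]='d' vs s[5]='d' (match)
Palindrome: Yes


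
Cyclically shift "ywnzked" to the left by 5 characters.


Input: 'ywnzked', shift = 5
Operation: split at index 5 and swap parts
Front part s[0:5] = 'ywnzk'
Back part s[5:] = 'ed'
Rotated = back + front = 'ed' + 'ywnzk'
Result: edywnzk


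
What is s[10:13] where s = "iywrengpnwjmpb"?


Input string: 'iywrengpnwjmpb'
Operation: slice [10:13]
Extract characters: s[10]='j', s[11]='m', s[12]='p'
Result: jmp


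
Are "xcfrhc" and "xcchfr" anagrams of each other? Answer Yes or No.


String 1: 'xcfrhc' -> sorted: 'ccfhrx'
String 2: 'xcchfr' -> sorted: 'ccfhrx'
Compare sorted forms: 'ccfhrx' == 'ccfhrx'
Anagram: Yes


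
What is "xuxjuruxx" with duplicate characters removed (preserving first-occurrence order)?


Input: 'xuxjuruxx'
Operation: keep first occurrence of each character
Scan: s[0]='x' new -> keep; s[1]='u' new -> keep; s[2]='x' seen -> skip; s[3]='j' new -> keep; s[4]='u' seen -> skip; s[5]='r' new -> keep; s[6]='u' seen -> skip; s[7]='x' seen -> skip; s[8]='x' seen -> skip
Result: xujr


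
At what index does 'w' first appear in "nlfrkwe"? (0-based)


Input string: 'nlfrkwe'
Target: 'w'
Scanning left to right: s[0]='n', s[1]='l', s[2]='f', s[3]='r', s[4]='k', s[5]='w'
First match at index: 5


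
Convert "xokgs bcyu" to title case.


Input string: 'xokgs bcyu'
Operation: capitalize first letter of each word
Word transformations: 'xokgs'->'Xokgs', 'bcyu'->'Bcyu'
Result: Xokgs Bcyu


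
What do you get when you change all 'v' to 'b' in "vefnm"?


Input string: 'vefnm'
Operation: replace 'v' with 'b'
Positions of 'v': 0
After replacement: befnm


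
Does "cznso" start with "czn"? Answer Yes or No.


Input string: 'cznso'
Prefix to check: 'czn'
First 3 characters of input: 'czn'
Match: True
Result: Yes


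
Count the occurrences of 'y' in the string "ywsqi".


Input string: 'ywsqi'
Target character: 'y'
Scan each position: s[0]='y'
Matches found at indices: 0
Total: 1


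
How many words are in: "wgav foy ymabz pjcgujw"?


Input string: 'wgav foy ymabz pjcgujw'
Operation: split by spaces
Words found: 'wgav', 'foy', 'ymabz', 'pjcgujw'
Word count: 4


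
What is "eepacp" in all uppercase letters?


Input string: 'eepacp'
Operation: convert each letter to uppercase
Mapping: 'e'->'E', 'e'->'E', 'p'->'P', 'a'->'A', 'c'->'C', 'p'->'P'
Result: EEPACP


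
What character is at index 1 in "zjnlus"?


Input string: 'zjnlus'
Operation: get character at index 1
Index mapping: s[0]='z', s[1]='j'
Result: 'j'


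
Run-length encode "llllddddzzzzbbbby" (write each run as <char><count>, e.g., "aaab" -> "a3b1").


Input: 'llllddddzzzzbbbby'
Operation: identify consecutive runs
Runs: 'llll' -> l4, 'dddd' -> d4, 'zzzz' -> z4, 'bbbb' -> b4, 'y' -> y1
Encoded: l4d4z4b4y1


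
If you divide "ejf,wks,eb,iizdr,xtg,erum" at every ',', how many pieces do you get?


Input string: 'ejf,wks,eb,iizdr,xtg,erum'
Delimiter: ','
Split result: 'ejf', 'wks', 'eb', 'iizdr', 'xtg', 'erum'
Number of parts: 6


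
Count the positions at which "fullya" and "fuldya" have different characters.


String 1: 'fullya'
String 2: 'fuldya'
Compare each position: pos 0: 'f'=='f', pos 1: 'u'=='u', pos 2: 'l'=='l', pos 3: 'l'!='d', pos 4: 'y'=='y', pos 5: 'a'=='a'
Differing positions: 1
Hamming distance: 1


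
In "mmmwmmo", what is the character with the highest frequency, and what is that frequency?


Input: 'mmmwmmo'
Operation: tally each character
Counts: 'm':5, 'o':1, 'w':1
Maximum: 'm' appears 5 times


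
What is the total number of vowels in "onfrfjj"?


Input string: 'onfrfjj'
Operation: count vowels (a, e, i, o, u)
Scan: s[0]='o' (vowel), s[1]='n', s[2]='f', s[3]='r', s[4]='f', s[5]='j', s[6]='j'
Vowels found: 1
Result: 1


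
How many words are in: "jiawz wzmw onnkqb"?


Input string: 'jiawz wzmw onnkqb'
Operation: split by spaces
Words found: 'jiawz', 'wzmw', 'onnkqb'
Word count: 3


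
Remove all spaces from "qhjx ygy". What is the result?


Input string: 'qhjx ygy'
Operation: remove all spaces
Words: 'qhjx', 'ygy'
Join without spaces: qhjxygy


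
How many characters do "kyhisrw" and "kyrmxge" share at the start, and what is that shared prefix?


String 1: 'kyhisrw'
String 2: 'kyrmxge'
Compare position by position:
pos 0: 'k' vs 'k' match
pos 1: 'y' vs 'y' match
pos 2: 'h' vs 'r' differ -> stop
Longest common prefix: "ky" (length 2)


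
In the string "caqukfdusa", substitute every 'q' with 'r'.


Input string: 'caqukfdusa'
Operation: replace 'q' with 'r'
Positions of 'q': 2
After replacement: carukfdusa


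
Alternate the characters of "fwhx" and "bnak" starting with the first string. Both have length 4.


String 1: 'fwhx'
String 2: 'bnak'
Operation: alternate characters
Pairs: 'f'+'b', 'w'+'n', 'h'+'a', 'x'+'k'
Result: fbwnhaxk


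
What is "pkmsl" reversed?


Input string: 'pkmsl'
Operation: reverse character order
Original order: 'p' -> 'k' -> 'm' -> 's' -> 'l'
Reversed order: 'l' -> 's' -> 'm' -> 'k' -> 'p'
Result: lsmkp


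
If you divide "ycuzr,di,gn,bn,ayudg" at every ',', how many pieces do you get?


Input string: 'ycuzr,di,gn,bn,ayudg'
Delimiter: ','
Split result: 'ycuzr', 'di', 'gn', 'bn', 'ayudg'
Number of parts: 5


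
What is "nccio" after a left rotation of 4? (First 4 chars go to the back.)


Input: 'nccio', shift = 4
Operation: split at index 4 and swap parts
Front part s[0:4] = 'ncci'
Back part s[4:] = 'o'
Rotated = back + front = 'o' + 'ncci'
Result: oncci


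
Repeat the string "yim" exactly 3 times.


Input string: 'yim'
Operation: repeat 3 times
Concatenation: 'yim' + 'yim' + 'yim'
Result: yimyimyim


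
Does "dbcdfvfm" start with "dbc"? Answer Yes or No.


Input string: 'dbcdfvfm'
Prefix to check: 'dbc'
First 3 characters of input: 'dbc'
Match: True
Result: Yes


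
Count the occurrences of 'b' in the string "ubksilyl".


Input string: 'ubksilyl'
Target character: 'b'
Scan each position: s[1]='b'
Matches found at indices: 1
Total: 1


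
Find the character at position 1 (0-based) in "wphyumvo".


Input string: 'wphyumvo'
Operation: get character at index 1
Index mapping: s[0]='w', s[1]='p'
Result: 'p'


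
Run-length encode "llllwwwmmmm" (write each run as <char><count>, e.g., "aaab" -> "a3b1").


Input: 'llllwwwmmmm'
Operation: identify consecutive runs
Runs: 'llll' -> l4, 'www' -> w3, 'mmmm' -> m4
Encoded: l4w3m4


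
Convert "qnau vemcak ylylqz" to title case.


Input string: 'qnau vemcak ylylqz'
Operation: capitalize first letter of each word
Word transformations: 'qnau'->'Qnau', 'vemcak'->'Vemcak', 'ylylqz'->'Ylylqz'
Result: Qnau Vemcak Ylylqz


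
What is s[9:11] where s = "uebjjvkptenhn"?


Input string: 'uebjjvkptenhn'
Operation: slice [9:11]
Extract characters: s[9]='e', s[10]='n'
Result: en


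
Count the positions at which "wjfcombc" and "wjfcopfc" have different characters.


String 1: 'wjfcombc'
String 2: 'wjfcopfc'
Compare each position: pos 0: 'w'=='w', pos 1: 'j'=='j', pos 2: 'f'=='f', pos 3: 'c'=='c', pos 4: 'o'=='o', pos 5: 'm'!='p', pos 6: 'b'!='f', pos 7: 'c'=='c'
Differing positions: 2
Hamming distance: 2


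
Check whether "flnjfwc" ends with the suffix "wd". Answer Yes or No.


Input string: 'flnjfwc'
Suffix to check: 'wd'
Last 2 characters of input: 'wc'
Match: False
Result: No


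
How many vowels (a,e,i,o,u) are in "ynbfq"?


Input string: 'ynbfq'
Operation: count vowels (a, e, i, o, u)
Scan: s[0]='y', s[1]='n', s[2]='b', s[3]='f', s[4]='q'
Vowels found: 0
Result: 0


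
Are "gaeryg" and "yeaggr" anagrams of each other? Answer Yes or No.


String 1: 'gaeryg' -> sorted: 'aeggry'
String 2: 'yeaggr' -> sorted: 'aeggry'
Compare sorted forms: 'aeggry' == 'aeggry'
Anagram: Yes


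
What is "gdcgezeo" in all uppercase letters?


Input string: 'gdcgezeo'
Operation: convert each letter to uppercase
Mapping: 'g'->'G', 'd'->'D', 'c'->'C', 'g'->'G', 'e'->'E', 'z'->'Z', 'e'->'E', 'o'->'O'
Result: GDCGEZEO


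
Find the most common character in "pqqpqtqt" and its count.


Input: 'pqqpqtqt'
Operation: tally each character
Counts: 'p':2, 'q':4, 't':2
Maximum: 'q' appears 4 times


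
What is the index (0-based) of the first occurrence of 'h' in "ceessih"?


Input string: 'ceessih'
Target: 'h'
Scanning left to right: s[0]='c', s[1]='e', s[2]='e', s[3]='s', s[4]='s', s[5]='i', s[6]='h'
First match at index: 6


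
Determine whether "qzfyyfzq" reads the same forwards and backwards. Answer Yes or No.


Input string: 'qzfyyfzq'
Reversed: 'qzfyyfzq'
Compare pairs: s[0]='q' vs s[7]='q' (match), s[1]='z' vs s[6]='z' (match), s[2]='f' vs s[5]='f' (match), s[3]='y' vs s[4]='y' (match)
Palindrome: Yes


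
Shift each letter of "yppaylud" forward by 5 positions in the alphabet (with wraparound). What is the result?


Input: 'yppaylud', shift = 5
Operation: for each letter, (position + 5) mod 26
Mapping: 'y'(24+5=29, 29 mod 26=3)->'d', 'p'(15+5=20)->'u', 'p'(15+5=20)->'u', 'a'(0+5=5)->'f', 'y'(24+5=29, 29 mod 26=3)->'d', 'l'(11+5=16)->'q', 'u'(20+5=25)->'z', 'd'(3+5=8)->'i'
Result: duufdqzi


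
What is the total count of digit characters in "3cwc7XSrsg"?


Input string: '3cwc7XSrsg'
Operation: count digit characters (0-9)
Scan: '3'(digit), 'c', 'w', 'c', '7'(digit), 'X', 'S', 'r', 's', 'g'
Digits found: 2
Result: 2


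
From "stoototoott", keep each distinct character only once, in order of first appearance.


Input: 'stoototoott'
Operation: keep first occurrence of each character
Scan: s[0]='s' new -> keep; s[1]='t' new -> keep; s[2]='o' new -> keep; s[3]='o' seen -> skip; s[4]='t' seen -> skip; s[5]='o' seen -> skip; s[6]='t' seen -> skip; s[7]='o' seen -> skip; s[8]='o' seen -> skip; s[9]='t' seen -> skip; s[10]='t' seen -> skip
Result: sto


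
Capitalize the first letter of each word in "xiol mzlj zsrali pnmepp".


Input string: 'xiol mzlj zsrali pnmepp'
Operation: capitalize first letter of each word
Word transformations: 'xiol'->'Xiol', 'mzlj'->'Mzlj', 'zsrali'->'Zsrali', 'pnmepp'->'Pnmepp'
Result: Xiol Mzlj Zsrali Pnmepp


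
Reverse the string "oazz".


Input string: 'oazz'
Operation: reverse character order
Original order: 'o' -> 'a' -> 'z' -> 'z'
Reversed order: 'z' -> 'z' -> 'a' -> 'o'
Result: zzao


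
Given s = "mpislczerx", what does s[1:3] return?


Input string: 'mpislczerx'
Operation: slice [1:3]
Extract characters: s[1]='p', s[2]='i'
Result: pi


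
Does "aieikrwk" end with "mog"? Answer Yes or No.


Input string: 'aieikrwk'
Suffix to check: 'mog'
Last 3 characters of input: 'rwk'
Match: False
Result: No


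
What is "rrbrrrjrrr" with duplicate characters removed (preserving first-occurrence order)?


Input: 'rrbrrrjrrr'
Operation: keep first occurrence of each character
Scan: s[0]='r' new -> keep; s[1]='r' seen -> skip; s[2]='b' new -> keep; s[3]='r' seen -> skip; s[4]='r' seen -> skip; s[5]='r' seen -> skip; s[6]='j' new -> keep; s[7]='r' seen -> skip; s[8]='r' seen -> skip; s[9]='r' seen -> skip
Result: rbj


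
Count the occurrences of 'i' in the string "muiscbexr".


Input string: 'muiscbexr'
Target character: 'i'
Scan each position: s[2]='i'
Matches found at indices: 2
Total: 1


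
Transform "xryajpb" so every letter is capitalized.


Input string: 'xryajpb'
Operation: convert each letter to uppercase
Mapping: 'x'->'X', 'r'->'R', 'y'->'Y', 'a'->'A', 'j'->'J', 'p'->'P', 'b'->'B'
Result: XRYAJPB


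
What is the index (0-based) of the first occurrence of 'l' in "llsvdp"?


Input string: 'llsvdp'
Target: 'l'
Scanning left to right: s[0]='l'
First match at index: 0


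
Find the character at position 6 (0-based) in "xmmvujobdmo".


Input string: 'xmmvujobdmo'
Operation: get character at index 6
Index mapping: s[0]='x', s[1]='m', s[2]='m', s[3]='v', s[4]='u', s[5]='j', s[6]='o'
Result: 'o'


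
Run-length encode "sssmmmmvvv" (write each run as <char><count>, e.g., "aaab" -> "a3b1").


Input: 'sssmmmmvvv'
Operation: identify consecutive runs
Runs: 'sss' -> s3, 'mmmm' -> m4, 'vvv' -> v3
Encoded: s3m4v3


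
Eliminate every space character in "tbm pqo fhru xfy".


Input string: 'tbm pqo fhru xfy'
Operation: remove all spaces
Words: 'tbm', 'pqo', 'fhru', 'xfy'
Join without spaces: tbmpqofhruxfy


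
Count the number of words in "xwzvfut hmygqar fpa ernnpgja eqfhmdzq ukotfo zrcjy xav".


Input string: 'xwzvfut hmygqar fpa ernnpgja eqfhmdzq ukotfo zrcjy xav'
Operation: split by spaces
Words found: 'xwzvfut', 'hmygqar', 'fpa', 'ernnpgja', 'eqfhmdzq', 'ukotfo', 'zrcjy', 'xav'
Word count: 8


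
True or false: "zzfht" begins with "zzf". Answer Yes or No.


Input string: 'zzfht'
Prefix to check: 'zzf'
First 3 characters of input: 'zzf'
Match: True
Result: Yes


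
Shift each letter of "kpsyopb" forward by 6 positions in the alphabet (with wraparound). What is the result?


Input: 'kpsyopb', shift = 6
Operation: for each letter, (position + 6) mod 26
Mapping: 'k'(10+6=16)->'q', 'p'(15+6=21)->'v', 's'(18+6=24)->'y', 'y'(24+6=30, 30 mod 26=4)->'e', 'o'(14+6=20)->'u', 'p'(15+6=21)->'v', 'b'(1+6=7)->'h'
Result: qvyeuvh


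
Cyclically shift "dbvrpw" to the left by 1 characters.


Input: 'dbvrpw', shift = 1
Operation: split at index 1 and swap parts
Front part s[0:1] = 'd'
Back part s[1:] = 'bvrpw'
Rotated = back + front = 'bvrpw' + 'd'
Result: bvrpwd


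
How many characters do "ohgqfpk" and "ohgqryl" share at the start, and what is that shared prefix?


String 1: 'ohgqfpk'
String 2: 'ohgqryl'
Compare position by position:
pos 0: 'o' vs 'o' match
pos 1: 'h' vs 'h' match
pos 2: 'g' vs 'g' match
pos 3: 'q' vs 'q' match
pos 4: 'f' vs 'r' differ -> stop
Longest common prefix: "ohgq" (length 4)


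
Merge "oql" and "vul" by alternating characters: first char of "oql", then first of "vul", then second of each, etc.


String 1: 'oql'
String 2: 'vul'
Operation: alternate characters
Pairs: 'o'+'v', 'q'+'u', 'l'+'l'
Result: ovqull


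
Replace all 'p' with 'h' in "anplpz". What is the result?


Input string: 'anplpz'
Operation: replace 'p' with 'h'
Positions of 'p': 2, 4
After replacement: anhlhz


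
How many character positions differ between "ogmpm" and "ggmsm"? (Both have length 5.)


String 1: 'ogmpm'
String 2: 'ggmsm'
Compare each position: pos 0: 'o'!='g', pos 1: 'g'=='g', pos 2: 'm'=='m', pos 3: 'p'!='s', pos 4: 'm'=='m'
Differing positions: 2
Hamming distance: 2


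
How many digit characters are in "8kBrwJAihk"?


Input string: '8kBrwJAihk'
Operation: count digit characters (0-9)
Scan: '8'(digit), 'k', 'B', 'r', 'w', 'J', 'A', 'i', 'h', 'k'
Digits found: 1
Result: 1


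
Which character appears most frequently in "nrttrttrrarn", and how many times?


Input: 'nrttrttrrarn'
Operation: tally each character
Counts: 'a':1, 'n':2, 'r':5, 't':4
Maximum: 'r' appears 5 times


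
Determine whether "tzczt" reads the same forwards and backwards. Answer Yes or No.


Input string: 'tzczt'
Reversed: 'tzczt'
Compare pairs: s[0]='t' vs s[4]='t' (match), s[1]='z' vs s[3]='z' (match)
Palindrome: Yes


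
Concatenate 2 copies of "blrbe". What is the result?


Input string: 'blrbe'
Operation: repeat 2 times
Concatenation: 'blrbe' + 'blrbe'
Result: blrbeblrbe


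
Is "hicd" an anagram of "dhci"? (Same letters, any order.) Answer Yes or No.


String 1: 'dhci' -> sorted: 'cdhi'
String 2: 'hicd' -> sorted: 'cdhi'
Compare sorted forms: 'cdhi' == 'cdhi'
Anagram: Yes


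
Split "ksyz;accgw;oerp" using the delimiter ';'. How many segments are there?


Input string: 'ksyz;accgw;oerp'
Delimiter: ';'
Split result: 'ksyz', 'accgw', 'oerp'
Number of parts: 3


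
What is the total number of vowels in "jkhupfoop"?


Input string: 'jkhupfoop'
Operation: count vowels (a, e, i, o, u)
Scan: s[0]='j', s[1]='k', s[2]='h', s[3]='u' (vowel), s[4]='p', s[5]='f', s[6]='o' (vowel), s[7]='o' (vowel), s[8]='p'
Vowels found: 3
Result: 3


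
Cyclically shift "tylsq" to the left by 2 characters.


Input: 'tylsq', shift = 2
Operation: split at index 2 and swap parts
Front part s[0:2] = 'ty'
Back part s[2:] = 'lsq'
Rotated = back + front = 'lsq' + 'ty'
Result: lsqty


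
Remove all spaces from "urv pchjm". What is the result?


Input string: 'urv pchjm'
Operation: remove all spaces
Words: 'urv', 'pchjm'
Join without spaces: urvpchjm


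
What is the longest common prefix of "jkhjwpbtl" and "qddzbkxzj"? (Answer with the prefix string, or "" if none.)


String 1: 'jkhjwpbtl'
String 2: 'qddzbkxzj'
Compare position by position:
pos 0: 'j' vs 'q' differ -> stop
Longest common prefix: "" (length 0)


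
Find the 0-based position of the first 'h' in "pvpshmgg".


Input string: 'pvpshmgg'
Target: 'h'
Scanning left to right: s[0]='p', s[1]='v', s[2]='p', s[3]='s', s[4]='h'
First match at index: 4


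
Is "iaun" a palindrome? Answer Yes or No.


Input string: 'iaun'
Reversed: 'nuai'
Compare pairs: s[0]='i' vs s[3]='n' (mismatch), s[1]='a' vs s[2]='u' (mismatch)
Palindrome: No


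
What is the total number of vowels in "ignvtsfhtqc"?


Input string: 'ignvtsfhtqc'
Operation: count vowels (a, e, i, o, u)
Scan: s[0]='i' (vowel), s[1]='g', s[2]='n', s[3]='v', s[4]='t', s[5]='s', s[6]='f', s[7]='h', s[8]='t', s[9]='q', s[10]='c'
Vowels found: 1
Result: 1


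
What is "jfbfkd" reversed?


Input string: 'jfbfkd'
Operation: reverse character order
Original order: 'j' -> 'f' -> 'b' -> 'f' -> 'k' -> 'd'
Reversed order: 'd' -> 'k' -> 'f' -> 'b' -> 'f' -> 'j'
Result: dkfbfj


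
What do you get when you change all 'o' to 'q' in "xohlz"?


Input string: 'xohlz'
Operation: replace 'o' with 'q'
Positions of 'o': 1
After replacement: xqhlz


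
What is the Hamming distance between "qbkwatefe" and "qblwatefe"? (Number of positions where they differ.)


String 1: 'qbkwatefe'
String 2: 'qblwatefe'
Compare each position: pos 0: 'q'=='q', pos 1: 'b'=='b', pos 2: 'k'!='l', pos 3: 'w'=='w', pos 4: 'a'=='a', pos 5: 't'=='t', pos 6: 'e'=='e', pos 7: 'f'=='f', pos 8: 'e'=='e'
Differing positions: 1
Hamming distance: 1


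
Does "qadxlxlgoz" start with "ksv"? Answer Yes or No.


Input string: 'qadxlxlgoz'
Prefix to check: 'ksv'
First 3 characters of input: 'qad'
Match: False
Result: No


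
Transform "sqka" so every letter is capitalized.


Input string: 'sqka'
Operation: convert each letter to uppercase
Mapping: 's'->'S', 'q'->'Q', 'k'->'K', 'a'->'A'
Result: SQKA


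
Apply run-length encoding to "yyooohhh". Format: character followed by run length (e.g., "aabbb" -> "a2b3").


Input: 'yyooohhh'
Operation: identify consecutive runs
Runs: 'yy' -> y2, 'ooo' -> o3, 'hhh' -> h3
Encoded: y2o3h3


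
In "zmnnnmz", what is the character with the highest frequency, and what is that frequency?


Input: 'zmnnnmz'
Operation: tally each character
Counts: 'm':2, 'n':3, 'z':2
Maximum: 'n' appears 3 times


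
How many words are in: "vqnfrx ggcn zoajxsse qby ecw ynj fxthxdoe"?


Input string: 'vqnfrx ggcn zoajxsse qby ecw ynj fxthxdoe'
Operation: split by spaces
Words found: 'vqnfrx', 'ggcn', 'zoajxsse', 'qby', 'ecw', 'ynj', 'fxthxdoe'
Word count: 7


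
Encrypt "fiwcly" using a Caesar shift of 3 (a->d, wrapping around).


Input: 'fiwcly', shift = 3
Operation: for each letter, (position + 3) mod 26
Mapping: 'f'(5+3=8)->'i', 'i'(8+3=11)->'l', 'w'(22+3=25)->'z', 'c'(2+3=5)->'f', 'l'(11+3=14)->'o', 'y'(24+3=27, 27 mod 26=1)->'b'
Result: ilzfob


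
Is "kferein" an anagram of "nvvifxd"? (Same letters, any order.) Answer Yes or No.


String 1: 'nvvifxd' -> sorted: 'dfinvvx'
String 2: 'kferein' -> sorted: 'eefiknr'
Compare sorted forms: 'dfinvvx' != 'eefiknr'
Anagram: No


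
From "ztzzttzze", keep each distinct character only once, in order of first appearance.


Input: 'ztzzttzze'
Operation: keep first occurrence of each character
Scan: s[0]='z' new -> keep; s[1]='t' new -> keep; s[2]='z' seen -> skip; s[3]='z' seen -> skip; s[4]='t' seen -> skip; s[5]='t' seen -> skip; s[6]='z' seen -> skip; s[7]='z' seen -> skip; s[8]='e' new -> keep
Result: zte


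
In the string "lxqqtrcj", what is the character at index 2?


Input string: 'lxqqtrcj'
Operation: get character at index 2
Index mapping: s[0]='l', s[1]='x', s[2]='q'
Result: 'q'


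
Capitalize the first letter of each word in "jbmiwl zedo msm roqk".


Input string: 'jbmiwl zedo msm roqk'
Operation: capitalize first letter of each word
Word transformations: 'jbmiwl'->'Jbmiwl', 'zedo'->'Zedo', 'msm'->'Msm', 'roqk'->'Roqk'
Result: Jbmiwl Zedo Msm Roqk


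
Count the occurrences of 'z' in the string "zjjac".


Input string: 'zjjac'
Target character: 'z'
Scan each position: s[0]='z'
Matches found at indices: 0
Total: 1


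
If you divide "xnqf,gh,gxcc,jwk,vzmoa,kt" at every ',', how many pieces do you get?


Input string: 'xnqf,gh,gxcc,jwk,vzmoa,kt'
Delimiter: ','
Split result: 'xnqf', 'gh', 'gxcc', 'jwk', 'vzmoa', 'kt'
Number of parts: 6


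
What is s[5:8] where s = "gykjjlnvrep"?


Input string: 'gykjjlnvrep'
Operation: slice [5:8]
Extract characters: s[5]='l', s[6]='n', s[7]='v'
Result: lnv


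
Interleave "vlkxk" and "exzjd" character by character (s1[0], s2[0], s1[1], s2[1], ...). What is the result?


String 1: 'vlkxk'
String 2: 'exzjd'
Operation: alternate characters
Pairs: 'v'+'e', 'l'+'x', 'k'+'z', 'x'+'j', 'k'+'d'
Result: velxkzxjkd


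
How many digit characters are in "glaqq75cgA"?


Input string: 'glaqq75cgA'
Operation: count digit characters (0-9)
Scan: 'g', 'l', 'a', 'q', 'q', '7'(digit), '5'(digit), 'c', 'g', 'A'
Digits found: 2
Result: 2


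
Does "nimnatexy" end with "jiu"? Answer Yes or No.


Input string: 'nimnatexy'
Suffix to check: 'jiu'
Last 3 characters of input: 'exy'
Match: False
Result: No


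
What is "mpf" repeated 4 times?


Input string: 'mpf'
Operation: repeat 4 times
Concatenation: 'mpf' + 'mpf' + 'mpf' + 'mpf'
Result: mpfmpfmpfmpf


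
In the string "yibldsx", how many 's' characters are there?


Input string: 'yibldsx'
Target character: 's'
Scan each position: s[5]='s'
Matches found at indices: 5
Total: 1


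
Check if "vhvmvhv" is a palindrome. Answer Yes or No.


Input string: 'vhvmvhv'
Reversed: 'vhvmvhv'
Compare pairs: s[0]='v' vs s[6]='v' (match), s[1]='h' vs s[5]='h' (match), s[2]='v' vs s[4]='v' (match)
Palindrome: Yes


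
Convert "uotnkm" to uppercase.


Input string: 'uotnkm'
Operation: convert each letter to uppercase
Mapping: 'u'->'U', 'o'->'O', 't'->'T', 'n'->'N', 'k'->'K', 'm'->'M'
Result: UOTNKM


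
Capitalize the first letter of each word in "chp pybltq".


Input string: 'chp pybltq'
Operation: capitalize first letter of each word
Word transformations: 'chp'->'Chp', 'pybltq'->'Pybltq'
Result: Chp Pybltq


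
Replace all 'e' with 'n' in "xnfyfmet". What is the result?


Input string: 'xnfyfmet'
Operation: replace 'e' with 'n'
Positions of 'e': 6
After replacement: xnfyfmnt


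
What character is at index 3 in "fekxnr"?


Input string: 'fekxnr'
Operation: get character at index 3
Index mapping: s[0]='f', s[1]='e', s[2]='k', s[3]='x'
Result: 'x'


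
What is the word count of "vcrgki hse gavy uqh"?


Input string: 'vcrgki hse gavy uqh'
Operation: split by spaces
Words found: 'vcrgki', 'hse', 'gavy', 'uqh'
Word count: 4


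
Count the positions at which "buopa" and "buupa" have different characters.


String 1: 'buopa'
String 2: 'buupa'
Compare each position: pos 0: 'b'=='b', pos 1: 'u'=='u', pos 2: 'o'!='u', pos 3: 'p'=='p', pos 4: 'a'=='a'
Differing positions: 1
Hamming distance: 1


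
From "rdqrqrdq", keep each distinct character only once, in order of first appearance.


Input: 'rdqrqrdq'
Operation: keep first occurrence of each character
Scan: s[0]='r' new -> keep; s[1]='d' new -> keep; s[2]='q' new -> keep; s[3]='r' seen -> skip; s[4]='q' seen -> skip; s[5]='r' seen -> skip; s[6]='d' seen -> skip; s[7]='q' seen -> skip
Result: rdq


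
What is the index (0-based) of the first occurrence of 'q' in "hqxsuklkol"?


Input string: 'hqxsuklkol'
Target: 'q'
Scanning left to right: s[0]='h', s[1]='q'
First match at index: 1


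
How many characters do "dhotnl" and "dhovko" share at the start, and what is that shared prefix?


String 1: 'dhotnl'
String 2: 'dhovko'
Compare position by position:
pos 0: 'd' vs 'd' match
pos 1: 'h' vs 'h' match
pos 2: 'o' vs 'o' match
pos 3: 't' vs 'v' differ -> stop
Longest common prefix: "dho" (length 3)


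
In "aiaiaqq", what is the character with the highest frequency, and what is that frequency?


Input: 'aiaiaqq'
Operation: tally each character
Counts: 'a':3, 'i':2, 'q':2
Maximum: 'a' appears 3 times


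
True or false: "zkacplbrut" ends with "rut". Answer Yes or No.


Input string: 'zkacplbrut'
Suffix to check: 'rut'
Last 3 characters of input: 'rut'
Match: True
Result: Yes


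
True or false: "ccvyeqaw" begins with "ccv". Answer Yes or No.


Input string: 'ccvyeqaw'
Prefix to check: 'ccv'
First 3 characters of input: 'ccv'
Match: True
Result: Yes


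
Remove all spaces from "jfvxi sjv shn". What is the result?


Input string: 'jfvxi sjv shn'
Operation: remove all spaces
Words: 'jfvxi', 'sjv', 'shn'
Join without spaces: jfvxisjvshn


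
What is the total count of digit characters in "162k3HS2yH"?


Input string: '162k3HS2yH'
Operation: count digit characters (0-9)
Scan: '1'(digit), '6'(digit), '2'(digit), 'k', '3'(digit), 'H', 'S', '2'(digit), 'y', 'H'
Digits found: 5
Result: 5


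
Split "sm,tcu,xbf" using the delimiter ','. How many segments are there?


Input string: 'sm,tcu,xbf'
Delimiter: ','
Split result: 'sm', 'tcu', 'xbf'
Number of parts: 3


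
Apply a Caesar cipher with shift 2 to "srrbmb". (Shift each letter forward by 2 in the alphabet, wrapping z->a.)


Input: 'srrbmb', shift = 2
Operation: for each letter, (position + 2) mod 26
Mapping: 's'(18+2=20)->'u', 'r'(17+2=19)->'t', 'r'(17+2=19)->'t', 'b'(1+2=3)->'d', 'm'(12+2=14)->'o', 'b'(1+2=3)->'d'
Result: uttdod


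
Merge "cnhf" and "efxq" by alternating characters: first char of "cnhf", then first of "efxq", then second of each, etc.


String 1: 'cnhf'
String 2: 'efxq'
Operation: alternate characters
Pairs: 'c'+'e', 'n'+'f', 'h'+'x', 'f'+'q'
Result: cenfhxfq


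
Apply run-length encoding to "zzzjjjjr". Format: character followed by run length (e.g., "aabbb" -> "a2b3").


Input: 'zzzjjjjr'
Operation: identify consecutive runs
Runs: 'zzz' -> z3, 'jjjj' -> j4, 'r' -> r1
Encoded: z3j4r1


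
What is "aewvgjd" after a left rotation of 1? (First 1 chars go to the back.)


Input: 'aewvgjd', shift = 1
Operation: split at index 1 and swap parts
Front part s[0:1] = 'a'
Back part s[1:] = 'ewvgjd'
Rotated = back + front = 'ewvgjd' + 'a'
Result: ewvgjda


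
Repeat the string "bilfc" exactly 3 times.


Input string: 'bilfc'
Operation: repeat 3 times
Concatenation: 'bilfc' + 'bilfc' + 'bilfc'
Result: bilfcbilfcbilfc


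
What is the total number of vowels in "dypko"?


Input string: 'dypko'
Operation: count vowels (a, e, i, o, u)
Scan: s[0]='d', s[1]='y', s[2]='p', s[3]='k', s[4]='o' (vowel)
Vowels found: 1
Result: 1


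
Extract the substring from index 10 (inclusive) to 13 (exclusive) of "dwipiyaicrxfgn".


Input string: 'dwipiyaicrxfgn'
Operation: slice [10:13]
Extract characters: s[10]='x', s[11]='f', s[12]='g'
Result: xfg


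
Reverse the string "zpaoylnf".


Input string: 'zpaoylnf'
Operation: reverse character order
Original order: 'z' -> 'p' -> 'a' -> 'o' -> 'y' -> 'l' -> 'n' -> 'f'
Reversed order: 'f' -> 'n' -> 'l' -> 'y' -> 'o' -> 'a' -> 'p' -> 'z'
Result: fnlyoapz


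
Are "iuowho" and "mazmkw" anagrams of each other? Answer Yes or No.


String 1: 'iuowho' -> sorted: 'hioouw'
String 2: 'mazmkw' -> sorted: 'akmmwz'
Compare sorted forms: 'hioouw' != 'akmmwz'
Anagram: No


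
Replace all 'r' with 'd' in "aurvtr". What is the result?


Input string: 'aurvtr'
Operation: replace 'r' with 'd'
Positions of 'r': 2, 5
After replacement: audvtd


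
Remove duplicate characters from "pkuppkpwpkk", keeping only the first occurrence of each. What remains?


Input: 'pkuppkpwpkk'
Operation: keep first occurrence of each character
Scan: s[0]='p' new -> keep; s[1]='k' new -> keep; s[2]='u' new -> keep; s[3]='p' seen -> skip; s[4]='p' seen -> skip; s[5]='k' seen -> skip; s[6]='p' seen -> skip; s[7]='w' new -> keep; s[8]='p' seen -> skip; s[9]='k' seen -> skip; s[10]='k' seen -> skip
Result: pkuw


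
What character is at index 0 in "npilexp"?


Input string: 'npilexp'
Operation: get character at index 0
Index mapping: s[0]='n'
Result: 'n'


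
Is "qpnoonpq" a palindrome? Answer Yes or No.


Input string: 'qpnoonpq'
Reversed: 'qpnoonpq'
Compare pairs: s[0]='q' vs s[7]='q' (match), s[1]='p' vs s[6]='p' (match), s[2]='n' vs s[5]='n' (match), s[3]='o' vs s[4]='o' (match)
Palindrome: Yes


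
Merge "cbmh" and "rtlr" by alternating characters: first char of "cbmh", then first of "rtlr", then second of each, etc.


String 1: 'cbmh'
String 2: 'rtlr'
Operation: alternate characters
Pairs: 'c'+'r', 'b'+'t', 'm'+'l', 'h'+'r'
Result: crbtmlhr


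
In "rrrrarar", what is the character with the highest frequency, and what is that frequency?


Input: 'rrrrarar'
Operation: tally each character
Counts: 'a':2, 'r':6
Maximum: 'r' appears 6 times
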